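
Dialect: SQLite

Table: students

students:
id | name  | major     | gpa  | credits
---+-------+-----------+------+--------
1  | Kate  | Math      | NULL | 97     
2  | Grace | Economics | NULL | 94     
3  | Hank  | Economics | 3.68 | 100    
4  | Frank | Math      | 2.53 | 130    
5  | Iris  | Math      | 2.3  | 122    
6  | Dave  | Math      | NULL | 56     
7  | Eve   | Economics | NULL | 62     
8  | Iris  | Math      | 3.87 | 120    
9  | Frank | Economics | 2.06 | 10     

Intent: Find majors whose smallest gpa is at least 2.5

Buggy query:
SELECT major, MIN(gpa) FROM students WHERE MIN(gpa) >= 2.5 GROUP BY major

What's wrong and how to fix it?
Bug: MIN() in WHERE is a misuse of aggregate

Fix: Replace WHERE with HAVING after the GROUP BY

Corrected query:
SELECT major, MIN(gpa) FROM students GROUP BY major HAVING MIN(gpa) >= 2.5

Result:
(no rows)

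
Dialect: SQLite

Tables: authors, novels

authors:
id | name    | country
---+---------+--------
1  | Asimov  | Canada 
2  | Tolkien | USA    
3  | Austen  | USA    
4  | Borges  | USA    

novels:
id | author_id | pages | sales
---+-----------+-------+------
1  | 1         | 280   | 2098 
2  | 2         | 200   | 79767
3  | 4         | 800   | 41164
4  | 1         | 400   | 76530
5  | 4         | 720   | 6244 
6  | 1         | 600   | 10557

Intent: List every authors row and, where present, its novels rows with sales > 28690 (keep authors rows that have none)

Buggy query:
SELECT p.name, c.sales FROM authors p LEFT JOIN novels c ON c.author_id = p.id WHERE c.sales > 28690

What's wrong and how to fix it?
Bug: Filtering c.sales in WHERE discards the NULL rows produced by LEFT JOIN, turning it into an inner join

Fix: Move the right-table condition into the ON clause so unmatched parents are kept

Corrected query:
SELECT p.name, c.sales FROM authors p LEFT JOIN novels c ON c.author_id = p.id AND c.sales > 28690

Result:
name    | sales
--------+------
Asimov  | 76530
Tolkien | 79767
Austen  | NULL 
Borges  | 41164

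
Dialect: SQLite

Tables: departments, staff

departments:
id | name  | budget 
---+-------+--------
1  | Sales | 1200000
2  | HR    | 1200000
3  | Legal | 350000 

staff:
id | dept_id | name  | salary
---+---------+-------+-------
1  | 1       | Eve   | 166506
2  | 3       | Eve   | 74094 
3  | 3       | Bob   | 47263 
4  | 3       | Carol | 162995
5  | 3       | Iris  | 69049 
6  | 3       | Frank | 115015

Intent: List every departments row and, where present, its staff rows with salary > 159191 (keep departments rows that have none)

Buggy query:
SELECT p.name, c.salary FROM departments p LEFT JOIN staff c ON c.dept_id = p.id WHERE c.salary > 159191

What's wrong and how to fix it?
Bug: A WHERE condition on the right-hand table after LEFT JOIN drops unmatched parents

Fix: Put 'c.salary > 159191' in the JOIN's ON clause instead of WHERE

Corrected query:
SELECT p.name, c.salary FROM departments p LEFT JOIN staff c ON c.dept_id = p.id AND c.salary > 159191

Result:
name  | salary
------+-------
Sales | 166506
HR    | NULL  
Legal | 162995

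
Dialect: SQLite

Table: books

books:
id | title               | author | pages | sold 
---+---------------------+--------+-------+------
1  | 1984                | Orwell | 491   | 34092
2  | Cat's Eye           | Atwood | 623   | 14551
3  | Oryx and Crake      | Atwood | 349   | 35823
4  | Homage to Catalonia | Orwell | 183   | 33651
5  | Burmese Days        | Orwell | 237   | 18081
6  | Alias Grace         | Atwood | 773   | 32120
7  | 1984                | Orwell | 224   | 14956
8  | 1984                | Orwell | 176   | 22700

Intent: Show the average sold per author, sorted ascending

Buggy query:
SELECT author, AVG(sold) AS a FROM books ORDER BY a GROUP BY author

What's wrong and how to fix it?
Bug: GROUP BY must precede ORDER BY

Fix: Reorder: SELECT … FROM … GROUP BY … ORDER BY …

Corrected query:
SELECT author, AVG(sold) AS a FROM books GROUP BY author ORDER BY a

Result:
author | a    
-------+------
Orwell | 24696
Atwood | 27498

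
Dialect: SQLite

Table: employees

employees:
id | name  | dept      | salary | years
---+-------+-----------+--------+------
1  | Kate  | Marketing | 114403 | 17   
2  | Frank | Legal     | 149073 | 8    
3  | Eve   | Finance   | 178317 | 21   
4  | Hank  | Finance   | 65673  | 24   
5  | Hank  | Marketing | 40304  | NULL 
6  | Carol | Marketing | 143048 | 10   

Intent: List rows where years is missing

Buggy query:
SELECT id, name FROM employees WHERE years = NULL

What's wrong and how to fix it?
Bug: '= NULL' is always unknown in SQL three-valued logic, so no rows match

Fix: Use IS NULL to test for NULL

Corrected query:
SELECT id, name FROM employees WHERE years IS NULL

Result:
id | name
---+-----
5  | Hank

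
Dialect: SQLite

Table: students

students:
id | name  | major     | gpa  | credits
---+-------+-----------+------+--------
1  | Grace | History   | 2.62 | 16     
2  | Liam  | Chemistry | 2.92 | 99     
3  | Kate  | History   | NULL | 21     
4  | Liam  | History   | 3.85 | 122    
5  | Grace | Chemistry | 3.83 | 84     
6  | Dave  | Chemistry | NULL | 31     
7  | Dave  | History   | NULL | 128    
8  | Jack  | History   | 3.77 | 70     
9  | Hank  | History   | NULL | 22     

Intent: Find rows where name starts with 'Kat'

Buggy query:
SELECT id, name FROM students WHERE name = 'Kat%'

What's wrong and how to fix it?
Bug: Wildcards only work with LIKE; '=' treats '%' as a literal character

Fix: Use LIKE for wildcard pattern matching

Corrected query:
SELECT id, name FROM students WHERE name LIKE 'Kat%'

Result:
id | name
---+-----
3  | Kate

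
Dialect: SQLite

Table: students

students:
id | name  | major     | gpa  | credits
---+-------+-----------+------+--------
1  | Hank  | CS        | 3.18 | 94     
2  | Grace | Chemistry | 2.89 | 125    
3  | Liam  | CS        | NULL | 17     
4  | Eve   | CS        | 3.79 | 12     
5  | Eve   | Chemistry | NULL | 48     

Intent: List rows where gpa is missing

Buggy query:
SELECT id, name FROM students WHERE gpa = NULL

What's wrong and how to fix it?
Bug: Comparing to NULL with '=' never matches; NULL = NULL is unknown, not true

Fix: Use IS NULL to test for NULL

Corrected query:
SELECT id, name FROM students WHERE gpa IS NULL

Result:
id | name
---+-----
3  | Liam
5  | Eve 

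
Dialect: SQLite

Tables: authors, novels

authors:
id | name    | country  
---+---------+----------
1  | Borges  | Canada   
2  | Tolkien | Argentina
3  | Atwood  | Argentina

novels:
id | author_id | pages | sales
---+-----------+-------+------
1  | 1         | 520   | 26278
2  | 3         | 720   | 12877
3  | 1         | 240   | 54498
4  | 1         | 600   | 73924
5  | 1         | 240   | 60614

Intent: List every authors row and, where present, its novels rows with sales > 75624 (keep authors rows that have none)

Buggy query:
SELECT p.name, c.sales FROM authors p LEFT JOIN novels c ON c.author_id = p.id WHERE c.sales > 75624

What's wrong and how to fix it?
Bug: A WHERE condition on the right-hand table after LEFT JOIN drops unmatched parents

Fix: Move the right-table condition into the ON clause so unmatched parents are kept

Corrected query:
SELECT p.name, c.sales FROM authors p LEFT JOIN novels c ON c.author_id = p.id AND c.sales > 75624

Result:
name    | sales
--------+------
Borges  | NULL 
Tolkien | NULL 
Atwood  | NULL 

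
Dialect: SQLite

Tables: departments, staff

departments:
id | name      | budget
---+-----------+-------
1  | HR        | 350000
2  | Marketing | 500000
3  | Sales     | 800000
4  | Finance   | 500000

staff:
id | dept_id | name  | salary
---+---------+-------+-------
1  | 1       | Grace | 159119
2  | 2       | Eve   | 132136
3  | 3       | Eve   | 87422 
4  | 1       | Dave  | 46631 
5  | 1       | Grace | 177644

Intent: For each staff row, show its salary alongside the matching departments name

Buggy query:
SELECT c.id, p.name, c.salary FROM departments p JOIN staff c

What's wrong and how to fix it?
Bug: JOIN with no ON clause produces a cartesian product; every staff row pairs with every departments row

Fix: Add ON c.dept_id = p.id to the JOIN

Corrected query:
SELECT c.id, p.name, c.salary FROM departments p JOIN staff c ON c.dept_id = p.id

Result:
id | name      | salary
---+-----------+-------
1  | HR        | 159119
2  | Marketing | 132136
3  | Sales     | 87422 
4  | HR        | 46631 
5  | HR        | 177644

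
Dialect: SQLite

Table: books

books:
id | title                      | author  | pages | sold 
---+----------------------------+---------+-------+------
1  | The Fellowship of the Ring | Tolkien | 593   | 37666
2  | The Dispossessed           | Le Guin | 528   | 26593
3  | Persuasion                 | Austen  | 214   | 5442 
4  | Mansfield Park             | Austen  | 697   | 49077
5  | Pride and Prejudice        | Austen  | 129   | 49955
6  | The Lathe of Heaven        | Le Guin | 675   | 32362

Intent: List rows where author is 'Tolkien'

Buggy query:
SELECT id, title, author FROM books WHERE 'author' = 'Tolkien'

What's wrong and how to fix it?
Bug: 'author' in single quotes is a string literal, not the column; the comparison is literal-vs-literal and never true

Fix: Reference the column as author without single quotes

Corrected query:
SELECT id, title, author FROM books WHERE author = 'Tolkien'

Result:
id | title                      | author 
---+----------------------------+--------
1  | The Fellowship of the Ring | Tolkien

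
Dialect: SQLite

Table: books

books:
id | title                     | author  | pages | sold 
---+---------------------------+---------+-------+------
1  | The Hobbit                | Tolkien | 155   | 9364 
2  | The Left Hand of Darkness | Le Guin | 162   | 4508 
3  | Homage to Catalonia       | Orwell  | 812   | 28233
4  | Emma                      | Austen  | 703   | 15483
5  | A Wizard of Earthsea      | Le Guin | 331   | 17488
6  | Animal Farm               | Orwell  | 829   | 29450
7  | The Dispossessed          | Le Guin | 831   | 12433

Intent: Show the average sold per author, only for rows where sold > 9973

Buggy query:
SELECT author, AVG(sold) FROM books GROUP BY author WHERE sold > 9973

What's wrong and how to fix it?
Bug: Row-level WHERE must come before GROUP BY in the clause order

Fix: Place WHERE between FROM and GROUP BY

Corrected query:
SELECT author, AVG(sold) FROM books WHERE sold > 9973 GROUP BY author

Result:
author  | AVG(sold)
--------+----------
Austen  | 15483    
Le Guin | 14960.5  
Orwell  | 28841.5  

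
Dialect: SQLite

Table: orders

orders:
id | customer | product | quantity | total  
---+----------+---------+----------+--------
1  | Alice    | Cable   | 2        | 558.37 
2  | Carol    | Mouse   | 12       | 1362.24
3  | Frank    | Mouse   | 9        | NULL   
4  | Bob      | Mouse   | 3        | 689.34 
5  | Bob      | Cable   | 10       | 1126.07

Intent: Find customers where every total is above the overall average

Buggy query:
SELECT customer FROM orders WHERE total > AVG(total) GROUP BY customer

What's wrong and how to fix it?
Bug: AVG() is an aggregate; it can't sit directly in WHERE

Fix: Use a subquery for AVG and a HAVING MIN(...) filter so the condition holds for every row in the group

Corrected query:
SELECT customer FROM orders GROUP BY customer HAVING MIN(total) > (SELECT AVG(total) FROM orders)

Result:
customer
--------
Carol   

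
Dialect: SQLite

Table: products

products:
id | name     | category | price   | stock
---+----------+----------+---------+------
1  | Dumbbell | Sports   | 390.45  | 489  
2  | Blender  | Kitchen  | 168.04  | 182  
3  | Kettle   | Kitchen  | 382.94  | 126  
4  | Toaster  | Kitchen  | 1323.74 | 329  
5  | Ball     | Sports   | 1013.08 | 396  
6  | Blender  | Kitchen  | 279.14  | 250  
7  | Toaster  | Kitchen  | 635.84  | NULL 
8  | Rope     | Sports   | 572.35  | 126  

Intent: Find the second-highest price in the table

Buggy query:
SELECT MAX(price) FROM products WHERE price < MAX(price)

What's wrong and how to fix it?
Bug: The inner MAX is an aggregate inside WHERE, which is not allowed

Fix: Compute the overall MAX in a subquery, then take MAX of rows below it

Corrected query:
SELECT MAX(price) FROM products WHERE price < (SELECT MAX(price) FROM products)

Result:
MAX(price)
----------
1013.08   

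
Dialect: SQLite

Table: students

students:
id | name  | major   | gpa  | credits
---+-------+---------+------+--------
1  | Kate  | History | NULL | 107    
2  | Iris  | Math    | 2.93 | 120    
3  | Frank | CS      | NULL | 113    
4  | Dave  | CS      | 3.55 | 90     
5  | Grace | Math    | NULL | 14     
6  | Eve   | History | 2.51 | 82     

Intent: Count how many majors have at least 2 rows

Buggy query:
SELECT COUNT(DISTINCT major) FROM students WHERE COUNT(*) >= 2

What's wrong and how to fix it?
Bug: COUNT(*) cannot appear in WHERE; the per-group count doesn't exist yet

Fix: Use a subquery that GROUPs and filters with HAVING, then count its rows

Corrected query:
SELECT COUNT(*) FROM (SELECT major FROM students GROUP BY major HAVING COUNT(*) >= 2)

Result:
COUNT(*)
--------
3       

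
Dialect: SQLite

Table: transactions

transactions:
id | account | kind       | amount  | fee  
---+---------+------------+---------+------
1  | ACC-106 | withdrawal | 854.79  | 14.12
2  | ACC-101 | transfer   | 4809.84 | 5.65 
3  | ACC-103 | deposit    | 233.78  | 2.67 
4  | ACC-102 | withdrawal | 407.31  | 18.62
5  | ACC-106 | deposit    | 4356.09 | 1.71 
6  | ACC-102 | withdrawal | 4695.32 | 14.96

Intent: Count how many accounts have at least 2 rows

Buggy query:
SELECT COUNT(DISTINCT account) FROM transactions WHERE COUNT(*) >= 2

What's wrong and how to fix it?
Bug: COUNT(*) cannot appear in WHERE; the per-group count doesn't exist yet

Fix: Use a subquery that GROUPs and filters with HAVING, then count its rows

Corrected query:
SELECT COUNT(*) FROM (SELECT account FROM transactions GROUP BY account HAVING COUNT(*) >= 2)

Result:
COUNT(*)
--------
2       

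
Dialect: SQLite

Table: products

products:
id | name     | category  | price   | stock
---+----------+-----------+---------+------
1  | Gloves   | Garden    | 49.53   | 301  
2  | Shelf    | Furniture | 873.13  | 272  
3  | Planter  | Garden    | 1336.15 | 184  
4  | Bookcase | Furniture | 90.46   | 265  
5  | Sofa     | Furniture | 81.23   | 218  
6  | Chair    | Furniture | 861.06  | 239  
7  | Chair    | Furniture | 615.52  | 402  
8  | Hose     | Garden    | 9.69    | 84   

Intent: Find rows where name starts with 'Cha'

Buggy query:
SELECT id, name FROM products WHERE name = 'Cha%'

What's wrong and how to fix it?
Bug: '=' compares the literal string including the % character; pattern matching needs LIKE

Fix: Use LIKE for wildcard pattern matching

Corrected query:
SELECT id, name FROM products WHERE name LIKE 'Cha%'

Result:
id | name 
---+------
6  | Chair
7  | Chair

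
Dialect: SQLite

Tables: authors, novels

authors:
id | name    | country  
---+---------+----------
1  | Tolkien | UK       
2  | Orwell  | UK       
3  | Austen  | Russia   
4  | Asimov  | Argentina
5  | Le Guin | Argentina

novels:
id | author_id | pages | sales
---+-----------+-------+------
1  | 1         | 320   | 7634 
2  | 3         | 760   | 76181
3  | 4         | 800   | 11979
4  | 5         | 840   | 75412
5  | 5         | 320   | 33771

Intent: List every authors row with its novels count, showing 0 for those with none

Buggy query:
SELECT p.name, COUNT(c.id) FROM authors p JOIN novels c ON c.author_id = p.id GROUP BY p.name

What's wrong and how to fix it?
Bug: An inner join excludes parents with zero children

Fix: Switch to LEFT JOIN to retain unmatched parent rows

Corrected query:
SELECT p.name, COUNT(c.id) FROM authors p LEFT JOIN novels c ON c.author_id = p.id GROUP BY p.name

Result:
name    | COUNT(c.id)
--------+------------
Asimov  | 1          
Austen  | 1          
Le Guin | 2          
Orwell  | 0          
Tolkien | 1          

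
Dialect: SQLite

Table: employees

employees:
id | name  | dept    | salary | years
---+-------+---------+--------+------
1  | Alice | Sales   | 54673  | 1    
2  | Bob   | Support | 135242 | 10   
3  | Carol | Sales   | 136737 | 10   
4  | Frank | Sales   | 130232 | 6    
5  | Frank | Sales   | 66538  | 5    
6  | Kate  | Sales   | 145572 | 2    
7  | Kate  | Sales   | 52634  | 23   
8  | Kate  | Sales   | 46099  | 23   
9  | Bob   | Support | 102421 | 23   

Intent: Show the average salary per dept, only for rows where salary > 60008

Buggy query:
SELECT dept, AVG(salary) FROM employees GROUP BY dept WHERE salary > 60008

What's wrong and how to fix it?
Bug: Row-level WHERE must come before GROUP BY in the clause order

Fix: Place WHERE between FROM and GROUP BY

Corrected query:
SELECT dept, AVG(salary) FROM employees WHERE salary > 60008 GROUP BY dept

Result:
dept    | AVG(salary)
--------+------------
Sales   | 119769.75  
Support | 118831.5   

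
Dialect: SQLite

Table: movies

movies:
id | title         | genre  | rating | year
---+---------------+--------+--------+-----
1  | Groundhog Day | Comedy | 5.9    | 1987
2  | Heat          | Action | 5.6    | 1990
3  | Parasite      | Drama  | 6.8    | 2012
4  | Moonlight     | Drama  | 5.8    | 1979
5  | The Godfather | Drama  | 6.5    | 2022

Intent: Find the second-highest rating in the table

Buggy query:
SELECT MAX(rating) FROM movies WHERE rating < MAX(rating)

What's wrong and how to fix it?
Bug: MAX(rating) on the right of the comparison is an aggregate-in-WHERE error

Fix: Put the inner MAX in a scalar subquery

Corrected query:
SELECT MAX(rating) FROM movies WHERE rating < (SELECT MAX(rating) FROM movies)

Result:
MAX(rating)
-----------
6.5        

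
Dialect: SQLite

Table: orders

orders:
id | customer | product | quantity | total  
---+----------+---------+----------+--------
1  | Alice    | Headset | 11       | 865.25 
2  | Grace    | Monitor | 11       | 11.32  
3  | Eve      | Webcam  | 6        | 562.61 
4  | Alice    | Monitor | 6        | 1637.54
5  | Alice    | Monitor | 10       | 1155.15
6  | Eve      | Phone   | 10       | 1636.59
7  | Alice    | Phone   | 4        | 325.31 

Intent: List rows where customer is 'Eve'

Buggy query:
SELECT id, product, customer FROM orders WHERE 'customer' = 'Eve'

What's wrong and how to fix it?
Bug: Single quotes denote string literals in SQL; the column name is being compared as a constant string

Fix: Reference the column as customer without single quotes

Corrected query:
SELECT id, product, customer FROM orders WHERE customer = 'Eve'

Result:
id | product | customer
---+---------+---------
3  | Webcam  | Eve     
6  | Phone   | Eve     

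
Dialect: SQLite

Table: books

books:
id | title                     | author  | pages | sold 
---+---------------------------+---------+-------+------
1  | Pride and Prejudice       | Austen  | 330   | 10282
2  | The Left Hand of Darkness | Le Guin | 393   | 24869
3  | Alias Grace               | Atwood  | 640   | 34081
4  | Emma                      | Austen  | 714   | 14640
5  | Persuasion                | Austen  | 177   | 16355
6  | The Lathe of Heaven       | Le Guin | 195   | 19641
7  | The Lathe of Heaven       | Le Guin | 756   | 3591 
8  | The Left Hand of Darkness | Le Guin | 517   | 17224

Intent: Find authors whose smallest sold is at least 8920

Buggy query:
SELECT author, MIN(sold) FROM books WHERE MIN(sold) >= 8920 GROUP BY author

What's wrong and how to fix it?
Bug: Aggregates like MIN are computed per group after WHERE runs

Fix: Use HAVING for the per-group MIN condition

Corrected query:
SELECT author, MIN(sold) FROM books GROUP BY author HAVING MIN(sold) >= 8920

Result:
author | MIN(sold)
-------+----------
Atwood | 34081    
Austen | 10282    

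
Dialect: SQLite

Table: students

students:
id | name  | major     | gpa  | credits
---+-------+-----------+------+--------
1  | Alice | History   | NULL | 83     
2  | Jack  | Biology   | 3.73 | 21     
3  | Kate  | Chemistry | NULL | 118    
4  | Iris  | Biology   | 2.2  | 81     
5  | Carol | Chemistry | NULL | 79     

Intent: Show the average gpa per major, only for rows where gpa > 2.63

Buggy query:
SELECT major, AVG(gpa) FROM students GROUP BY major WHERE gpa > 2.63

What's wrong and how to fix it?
Bug: WHERE cannot follow GROUP BY

Fix: Place WHERE between FROM and GROUP BY

Corrected query:
SELECT major, AVG(gpa) FROM students WHERE gpa > 2.63 GROUP BY major

Result:
major   | AVG(gpa)
--------+---------
Biology | 3.73    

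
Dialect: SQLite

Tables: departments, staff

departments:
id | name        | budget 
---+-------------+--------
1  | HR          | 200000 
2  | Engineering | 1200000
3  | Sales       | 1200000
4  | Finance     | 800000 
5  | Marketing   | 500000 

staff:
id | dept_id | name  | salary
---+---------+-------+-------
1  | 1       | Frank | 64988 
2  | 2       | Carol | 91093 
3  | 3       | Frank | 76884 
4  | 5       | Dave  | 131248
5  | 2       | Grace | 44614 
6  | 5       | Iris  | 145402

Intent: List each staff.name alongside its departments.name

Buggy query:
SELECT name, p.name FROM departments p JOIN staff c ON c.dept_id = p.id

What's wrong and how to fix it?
Bug: Both tables have a 'name' column; the unqualified reference is ambiguous

Fix: Qualify the column with its table alias (c.name)

Corrected query:
SELECT c.name, p.name FROM departments p JOIN staff c ON c.dept_id = p.id

Result:
name  | name       
------+------------
Frank | HR         
Carol | Engineering
Frank | Sales      
Dave  | Marketing  
Grace | Engineering
Iris  | Marketing  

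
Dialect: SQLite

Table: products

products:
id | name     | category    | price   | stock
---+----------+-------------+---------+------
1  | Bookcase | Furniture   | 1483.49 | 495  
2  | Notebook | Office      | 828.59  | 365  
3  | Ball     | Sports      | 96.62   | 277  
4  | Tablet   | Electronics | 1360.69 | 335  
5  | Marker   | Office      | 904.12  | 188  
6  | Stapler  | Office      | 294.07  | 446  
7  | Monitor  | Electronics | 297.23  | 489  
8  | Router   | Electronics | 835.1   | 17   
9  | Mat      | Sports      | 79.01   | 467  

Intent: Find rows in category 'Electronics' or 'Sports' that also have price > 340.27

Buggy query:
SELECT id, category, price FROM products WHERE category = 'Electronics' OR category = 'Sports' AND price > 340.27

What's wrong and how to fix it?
Bug: AND binds tighter than OR, so this parses as category = 'Electronics' OR (category = 'Sports' AND price > 340.27)

Fix: Group the OR with parentheses (or use IN), then AND the threshold

Corrected query:
SELECT id, category, price FROM products WHERE (category = 'Electronics' OR category = 'Sports') AND price > 340.27

Result:
id | category    | price  
---+-------------+--------
4  | Electronics | 1360.69
8  | Electronics | 835.1  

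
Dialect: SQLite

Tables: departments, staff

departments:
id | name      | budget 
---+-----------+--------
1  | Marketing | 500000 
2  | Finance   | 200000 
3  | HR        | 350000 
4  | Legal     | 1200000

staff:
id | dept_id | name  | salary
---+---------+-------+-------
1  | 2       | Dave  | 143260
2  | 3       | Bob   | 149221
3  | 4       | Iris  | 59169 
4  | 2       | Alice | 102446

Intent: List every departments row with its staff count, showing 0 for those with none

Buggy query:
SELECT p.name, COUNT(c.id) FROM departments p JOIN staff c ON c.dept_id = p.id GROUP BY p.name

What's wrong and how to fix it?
Bug: INNER JOIN drops departments rows that have no matching staff rows

Fix: Use LEFT JOIN so parents without children still appear (COUNT(c.id) gives 0)

Corrected query:
SELECT p.name, COUNT(c.id) FROM departments p LEFT JOIN staff c ON c.dept_id = p.id GROUP BY p.name

Result:
name      | COUNT(c.id)
----------+------------
Finance   | 2          
HR        | 1          
Legal     | 1          
Marketing | 0          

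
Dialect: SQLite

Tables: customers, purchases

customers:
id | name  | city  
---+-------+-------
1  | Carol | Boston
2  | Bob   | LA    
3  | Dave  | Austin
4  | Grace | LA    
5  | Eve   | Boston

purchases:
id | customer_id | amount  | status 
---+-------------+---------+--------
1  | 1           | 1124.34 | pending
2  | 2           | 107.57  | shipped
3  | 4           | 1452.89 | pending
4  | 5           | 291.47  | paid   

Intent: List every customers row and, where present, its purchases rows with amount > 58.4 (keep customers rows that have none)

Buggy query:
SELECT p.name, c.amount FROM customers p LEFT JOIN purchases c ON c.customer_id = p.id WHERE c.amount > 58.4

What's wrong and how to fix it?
Bug: A WHERE condition on the right-hand table after LEFT JOIN drops unmatched parents

Fix: Move the right-table condition into the ON clause so unmatched parents are kept

Corrected query:
SELECT p.name, c.amount FROM customers p LEFT JOIN purchases c ON c.customer_id = p.id AND c.amount > 58.4

Result:
name  | amount 
------+--------
Carol | 1124.34
Bob   | 107.57 
Dave  | NULL   
Grace | 1452.89
Eve   | 291.47 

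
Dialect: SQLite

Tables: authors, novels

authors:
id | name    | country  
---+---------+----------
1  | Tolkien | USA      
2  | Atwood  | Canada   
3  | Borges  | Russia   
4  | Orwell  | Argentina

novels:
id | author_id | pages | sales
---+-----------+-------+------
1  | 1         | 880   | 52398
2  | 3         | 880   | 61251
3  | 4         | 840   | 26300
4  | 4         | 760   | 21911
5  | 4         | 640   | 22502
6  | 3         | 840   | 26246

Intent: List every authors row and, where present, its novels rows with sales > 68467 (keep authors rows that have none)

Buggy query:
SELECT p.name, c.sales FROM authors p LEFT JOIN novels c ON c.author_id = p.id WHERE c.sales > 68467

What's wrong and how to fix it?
Bug: A WHERE condition on the right-hand table after LEFT JOIN drops unmatched parents

Fix: Move the right-table condition into the ON clause so unmatched parents are kept

Corrected query:
SELECT p.name, c.sales FROM authors p LEFT JOIN novels c ON c.author_id = p.id AND c.sales > 68467

Result:
name    | sales
--------+------
Tolkien | NULL 
Atwood  | NULL 
Borges  | NULL 
Orwell  | NULL 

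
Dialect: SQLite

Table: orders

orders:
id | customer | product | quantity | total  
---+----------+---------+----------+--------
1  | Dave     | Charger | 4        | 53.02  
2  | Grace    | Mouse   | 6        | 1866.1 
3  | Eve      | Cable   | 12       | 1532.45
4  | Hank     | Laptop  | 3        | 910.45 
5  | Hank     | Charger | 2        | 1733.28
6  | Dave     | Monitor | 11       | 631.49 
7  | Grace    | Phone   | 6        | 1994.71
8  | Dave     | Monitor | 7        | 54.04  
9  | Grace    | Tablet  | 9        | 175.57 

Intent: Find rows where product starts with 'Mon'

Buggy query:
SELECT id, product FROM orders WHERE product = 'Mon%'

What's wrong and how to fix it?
Bug: Wildcards only work with LIKE; '=' treats '%' as a literal character

Fix: Use LIKE for wildcard pattern matching

Corrected query:
SELECT id, product FROM orders WHERE product LIKE 'Mon%'

Result:
id | product
---+--------
6  | Monitor
8  | Monitor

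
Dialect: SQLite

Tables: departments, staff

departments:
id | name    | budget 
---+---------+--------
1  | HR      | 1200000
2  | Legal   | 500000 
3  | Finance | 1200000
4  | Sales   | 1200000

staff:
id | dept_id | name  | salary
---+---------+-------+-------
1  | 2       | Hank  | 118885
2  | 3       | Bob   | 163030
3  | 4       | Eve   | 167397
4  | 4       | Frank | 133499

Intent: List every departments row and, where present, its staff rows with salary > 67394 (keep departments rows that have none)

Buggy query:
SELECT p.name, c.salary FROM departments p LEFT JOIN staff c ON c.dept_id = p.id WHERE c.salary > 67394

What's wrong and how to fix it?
Bug: Filtering c.salary in WHERE discards the NULL rows produced by LEFT JOIN, turning it into an inner join

Fix: Put 'c.salary > 67394' in the JOIN's ON clause instead of WHERE

Corrected query:
SELECT p.name, c.salary FROM departments p LEFT JOIN staff c ON c.dept_id = p.id AND c.salary > 67394

Result:
name    | salary
--------+-------
HR      | NULL  
Legal   | 118885
Finance | 163030
Sales   | 133499
Sales   | 167397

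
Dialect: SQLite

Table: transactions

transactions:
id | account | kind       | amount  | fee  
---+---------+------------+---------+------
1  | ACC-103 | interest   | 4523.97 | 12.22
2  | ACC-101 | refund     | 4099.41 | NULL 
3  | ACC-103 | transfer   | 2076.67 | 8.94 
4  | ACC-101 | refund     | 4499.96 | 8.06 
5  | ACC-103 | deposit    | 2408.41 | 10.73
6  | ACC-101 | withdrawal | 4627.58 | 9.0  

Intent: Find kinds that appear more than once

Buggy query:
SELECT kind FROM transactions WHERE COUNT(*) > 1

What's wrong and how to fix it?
Bug: WHERE can't reference COUNT(*); aggregates are computed after WHERE

Fix: Group first, then use HAVING for the count condition

Corrected query:
SELECT kind FROM transactions GROUP BY kind HAVING COUNT(*) > 1

Result:
kind  
------
refund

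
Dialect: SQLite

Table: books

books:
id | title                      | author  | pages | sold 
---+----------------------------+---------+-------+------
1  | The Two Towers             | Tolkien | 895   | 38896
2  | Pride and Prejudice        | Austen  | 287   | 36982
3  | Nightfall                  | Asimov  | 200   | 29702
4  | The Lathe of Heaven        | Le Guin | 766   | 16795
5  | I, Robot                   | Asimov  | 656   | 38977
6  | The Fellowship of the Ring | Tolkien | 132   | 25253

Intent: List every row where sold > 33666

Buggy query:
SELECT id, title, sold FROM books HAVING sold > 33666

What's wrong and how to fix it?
Bug: HAVING filters the output of aggregation, but this query has no GROUP BY and no aggregate functions, so SQLite rejects it (HAVING clause on a non-aggregate query); the condition here is per row

Fix: Replace HAVING with WHERE since the condition applies to individual rows

Corrected query:
SELECT id, title, sold FROM books WHERE sold > 33666

Result:
id | title               | sold 
---+---------------------+------
1  | The Two Towers      | 38896
2  | Pride and Prejudice | 36982
5  | I, Robot            | 38977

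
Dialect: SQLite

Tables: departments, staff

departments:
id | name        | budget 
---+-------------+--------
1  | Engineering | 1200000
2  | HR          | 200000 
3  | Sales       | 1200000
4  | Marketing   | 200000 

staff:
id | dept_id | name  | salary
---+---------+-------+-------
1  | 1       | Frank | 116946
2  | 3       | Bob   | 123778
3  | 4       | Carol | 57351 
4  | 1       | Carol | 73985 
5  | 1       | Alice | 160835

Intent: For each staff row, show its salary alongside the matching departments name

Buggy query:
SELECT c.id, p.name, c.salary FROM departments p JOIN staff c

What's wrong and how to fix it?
Bug: JOIN with no ON clause produces a cartesian product; every staff row pairs with every departments row

Fix: Specify the join condition linking the foreign key to the parent id

Corrected query:
SELECT c.id, p.name, c.salary FROM departments p JOIN staff c ON c.dept_id = p.id

Result:
id | name        | salary
---+-------------+-------
1  | Engineering | 116946
2  | Sales       | 123778
3  | Marketing   | 57351 
4  | Engineering | 73985 
5  | Engineering | 160835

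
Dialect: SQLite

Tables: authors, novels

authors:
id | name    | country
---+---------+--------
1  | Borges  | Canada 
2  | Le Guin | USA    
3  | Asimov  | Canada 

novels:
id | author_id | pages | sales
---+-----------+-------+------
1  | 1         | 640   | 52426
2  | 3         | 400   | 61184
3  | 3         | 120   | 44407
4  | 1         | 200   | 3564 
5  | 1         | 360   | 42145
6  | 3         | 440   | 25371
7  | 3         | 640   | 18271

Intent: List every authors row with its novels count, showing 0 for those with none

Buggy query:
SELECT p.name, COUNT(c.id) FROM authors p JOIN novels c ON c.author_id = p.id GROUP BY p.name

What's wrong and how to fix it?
Bug: An inner join excludes parents with zero children

Fix: Use LEFT JOIN so parents without children still appear (COUNT(c.id) gives 0)

Corrected query:
SELECT p.name, COUNT(c.id) FROM authors p LEFT JOIN novels c ON c.author_id = p.id GROUP BY p.name

Result:
name    | COUNT(c.id)
--------+------------
Asimov  | 4          
Borges  | 3          
Le Guin | 0          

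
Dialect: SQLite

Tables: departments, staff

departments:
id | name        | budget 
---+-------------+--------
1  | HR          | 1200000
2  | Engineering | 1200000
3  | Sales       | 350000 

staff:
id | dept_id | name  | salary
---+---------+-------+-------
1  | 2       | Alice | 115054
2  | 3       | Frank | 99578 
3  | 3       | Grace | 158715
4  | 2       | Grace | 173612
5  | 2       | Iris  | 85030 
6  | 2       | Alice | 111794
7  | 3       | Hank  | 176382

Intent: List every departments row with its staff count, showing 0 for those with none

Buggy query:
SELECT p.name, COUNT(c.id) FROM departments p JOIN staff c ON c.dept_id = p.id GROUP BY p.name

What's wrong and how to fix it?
Bug: INNER JOIN drops departments rows that have no matching staff rows

Fix: Switch to LEFT JOIN to retain unmatched parent rows

Corrected query:
SELECT p.name, COUNT(c.id) FROM departments p LEFT JOIN staff c ON c.dept_id = p.id GROUP BY p.name

Result:
name        | COUNT(c.id)
------------+------------
Engineering | 4          
HR          | 0          
Sales       | 3          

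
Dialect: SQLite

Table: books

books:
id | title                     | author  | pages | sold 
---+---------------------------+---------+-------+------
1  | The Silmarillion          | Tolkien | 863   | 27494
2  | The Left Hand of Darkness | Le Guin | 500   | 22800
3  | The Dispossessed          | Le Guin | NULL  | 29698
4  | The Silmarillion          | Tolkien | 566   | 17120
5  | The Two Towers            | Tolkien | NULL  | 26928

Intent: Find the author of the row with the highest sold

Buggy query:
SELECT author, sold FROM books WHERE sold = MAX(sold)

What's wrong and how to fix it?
Bug: WHERE is evaluated per row; an aggregate over the whole table isn't defined there

Fix: Use a subquery: WHERE sold = (SELECT MAX(sold) FROM books)

Corrected query:
SELECT author, sold FROM books WHERE sold = (SELECT MAX(sold) FROM books)

Result:
author  | sold 
--------+------
Le Guin | 29698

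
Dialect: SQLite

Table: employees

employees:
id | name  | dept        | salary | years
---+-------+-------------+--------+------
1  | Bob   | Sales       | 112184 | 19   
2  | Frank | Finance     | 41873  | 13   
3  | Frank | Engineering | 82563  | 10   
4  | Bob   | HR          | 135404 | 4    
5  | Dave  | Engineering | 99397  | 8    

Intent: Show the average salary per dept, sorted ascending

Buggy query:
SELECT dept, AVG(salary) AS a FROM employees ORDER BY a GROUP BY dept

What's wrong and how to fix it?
Bug: ORDER BY appears before GROUP BY; SQL clause order requires GROUP BY first

Fix: Move ORDER BY to the end, after GROUP BY

Corrected query:
SELECT dept, AVG(salary) AS a FROM employees GROUP BY dept ORDER BY a

Result:
dept        | a     
------------+-------
Finance     | 41873 
Engineering | 90980 
Sales       | 112184
HR          | 135404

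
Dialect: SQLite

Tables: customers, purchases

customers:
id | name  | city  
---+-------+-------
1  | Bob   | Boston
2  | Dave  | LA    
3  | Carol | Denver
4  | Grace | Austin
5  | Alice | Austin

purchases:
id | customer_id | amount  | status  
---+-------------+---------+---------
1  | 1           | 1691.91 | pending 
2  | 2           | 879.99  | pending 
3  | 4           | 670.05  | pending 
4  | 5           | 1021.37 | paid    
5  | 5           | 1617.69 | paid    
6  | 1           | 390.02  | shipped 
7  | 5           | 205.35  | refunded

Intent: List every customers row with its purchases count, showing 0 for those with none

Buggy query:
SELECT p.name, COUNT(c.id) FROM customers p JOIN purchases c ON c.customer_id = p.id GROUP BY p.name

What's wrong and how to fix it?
Bug: An inner join excludes parents with zero children

Fix: Switch to LEFT JOIN to retain unmatched parent rows

Corrected query:
SELECT p.name, COUNT(c.id) FROM customers p LEFT JOIN purchases c ON c.customer_id = p.id GROUP BY p.name

Result:
name  | COUNT(c.id)
------+------------
Alice | 3          
Bob   | 2          
Carol | 0          
Dave  | 1          
Grace | 1          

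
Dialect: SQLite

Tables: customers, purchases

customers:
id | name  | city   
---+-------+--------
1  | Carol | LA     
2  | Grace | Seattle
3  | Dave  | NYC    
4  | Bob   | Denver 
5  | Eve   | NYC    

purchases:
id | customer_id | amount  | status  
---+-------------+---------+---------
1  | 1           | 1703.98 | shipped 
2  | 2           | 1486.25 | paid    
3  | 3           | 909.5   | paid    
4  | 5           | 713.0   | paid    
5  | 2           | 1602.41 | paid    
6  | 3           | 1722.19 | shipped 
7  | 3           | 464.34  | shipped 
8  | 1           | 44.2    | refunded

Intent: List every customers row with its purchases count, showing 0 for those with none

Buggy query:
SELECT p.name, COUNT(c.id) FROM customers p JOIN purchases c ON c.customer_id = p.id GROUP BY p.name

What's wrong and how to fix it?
Bug: INNER JOIN drops customers rows that have no matching purchases rows

Fix: Use LEFT JOIN so parents without children still appear (COUNT(c.id) gives 0)

Corrected query:
SELECT p.name, COUNT(c.id) FROM customers p LEFT JOIN purchases c ON c.customer_id = p.id GROUP BY p.name

Result:
name  | COUNT(c.id)
------+------------
Bob   | 0          
Carol | 2          
Dave  | 3          
Eve   | 1          
Grace | 2          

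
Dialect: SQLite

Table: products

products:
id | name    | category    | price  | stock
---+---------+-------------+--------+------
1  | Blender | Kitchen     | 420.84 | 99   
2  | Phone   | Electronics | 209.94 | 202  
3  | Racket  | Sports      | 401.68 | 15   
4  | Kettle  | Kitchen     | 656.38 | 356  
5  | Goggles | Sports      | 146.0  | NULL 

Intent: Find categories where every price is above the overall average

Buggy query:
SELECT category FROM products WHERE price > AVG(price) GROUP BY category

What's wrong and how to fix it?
Bug: WHERE evaluates per row before aggregation, so AVG() is unavailable

Fix: Use a subquery for AVG and a HAVING MIN(...) filter so the condition holds for every row in the group

Corrected query:
SELECT category FROM products GROUP BY category HAVING MIN(price) > (SELECT AVG(price) FROM products)

Result:
category
--------
Kitchen 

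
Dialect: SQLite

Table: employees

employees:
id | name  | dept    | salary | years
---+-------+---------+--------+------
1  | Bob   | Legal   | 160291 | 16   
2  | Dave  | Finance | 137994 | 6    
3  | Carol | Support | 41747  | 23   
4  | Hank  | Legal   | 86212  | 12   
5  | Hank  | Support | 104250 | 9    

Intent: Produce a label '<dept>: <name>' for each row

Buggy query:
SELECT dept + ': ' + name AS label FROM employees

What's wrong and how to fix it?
Bug: SQLite uses || for string concatenation; + coerces text to numbers (yielding 0)

Fix: Use the || operator for string concatenation

Corrected query:
SELECT dept || ': ' || name AS label FROM employees

Result:
label         
--------------
Legal: Bob    
Finance: Dave 
Support: Carol
Legal: Hank   
Support: Hank 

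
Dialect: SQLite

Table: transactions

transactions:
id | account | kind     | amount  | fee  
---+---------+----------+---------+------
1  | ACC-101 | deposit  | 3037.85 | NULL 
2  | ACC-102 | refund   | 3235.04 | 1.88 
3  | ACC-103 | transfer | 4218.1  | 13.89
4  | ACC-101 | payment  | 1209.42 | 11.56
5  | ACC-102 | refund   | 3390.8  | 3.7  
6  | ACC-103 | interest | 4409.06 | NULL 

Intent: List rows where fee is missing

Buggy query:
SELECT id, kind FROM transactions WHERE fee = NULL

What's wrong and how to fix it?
Bug: Comparing to NULL with '=' never matches; NULL = NULL is unknown, not true

Fix: Replace '= NULL' with 'IS NULL'

Corrected query:
SELECT id, kind FROM transactions WHERE fee IS NULL

Result:
id | kind    
---+---------
1  | deposit 
6  | interest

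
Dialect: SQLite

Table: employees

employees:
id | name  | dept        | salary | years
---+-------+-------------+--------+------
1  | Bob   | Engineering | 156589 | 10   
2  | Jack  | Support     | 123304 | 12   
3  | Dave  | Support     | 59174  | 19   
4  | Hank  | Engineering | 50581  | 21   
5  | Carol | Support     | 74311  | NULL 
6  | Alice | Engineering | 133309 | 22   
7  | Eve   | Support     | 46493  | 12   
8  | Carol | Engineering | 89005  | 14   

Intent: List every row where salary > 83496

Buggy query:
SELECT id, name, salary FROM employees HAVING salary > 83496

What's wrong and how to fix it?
Bug: HAVING filters the output of aggregation, but this query has no GROUP BY and no aggregate functions, so SQLite rejects it (HAVING clause on a non-aggregate query); the condition here is per row

Fix: Replace HAVING with WHERE since the condition applies to individual rows

Corrected query:
SELECT id, name, salary FROM employees WHERE salary > 83496

Result:
id | name  | salary
---+-------+-------
1  | Bob   | 156589
2  | Jack  | 123304
6  | Alice | 133309
8  | Carol | 89005 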